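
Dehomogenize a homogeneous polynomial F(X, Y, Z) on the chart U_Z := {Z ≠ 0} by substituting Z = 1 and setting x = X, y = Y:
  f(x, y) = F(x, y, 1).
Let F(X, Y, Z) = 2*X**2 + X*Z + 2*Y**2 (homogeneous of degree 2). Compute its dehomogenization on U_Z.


f(x, y) = 2*x**2 + x + 2*y**2

On U_Z we set Z = 1. Each monomial c·X^i·Y^j·Z^k in F becomes c·x^i·y^j·1^k = c·x^i·y^j.
Substituting Z = 1: F(X, Y, 1) = 2*x**2 + x + 2*y**2.
Note: deg(f) ≤ deg(F) = 2; strict inequality happens when F is divisible by Z (lost terms).


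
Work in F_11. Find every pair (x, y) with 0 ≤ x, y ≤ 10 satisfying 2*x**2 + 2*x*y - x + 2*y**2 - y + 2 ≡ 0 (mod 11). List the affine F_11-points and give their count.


Affine F_11-points: {(2, 2)}; count = 1.

For each of the 121 pairs (x, y) ∈ F_11², evaluate f(x, y) mod 11. Record the zeros.
  x = 0: [0↦2, 1↦3, 2↦8, 3↦6, 4↦8, 5↦3, 6↦2, 7↦5, 8↦1, 9↦1, 10↦5]  zeros at y ∈ ∅
  x = 1: [0↦3, 1↦6, 2↦2, 3↦2, 4↦6, 5↦3, 6↦4, 7↦9, 8↦7, 9↦9, 10↦4]  zeros at y ∈ ∅
  x = 2: [0↦8, 1↦2, 2↦0, 3↦2, 4↦8, 5↦7, 6↦10, 7↦6, 8↦6, 9↦10, 10↦7]  zeros at y ∈ {2}
  x = 3: [0↦6, 1↦2, 2↦2, 3↦6, 4↦3, 5↦4, 6↦9, 7↦7, 8↦9, 9↦4, 10↦3]  zeros at y ∈ ∅
  x = 4: [0↦8, 1↦6, 2↦8, 3↦3, 4↦2, 5↦5, 6↦1, 7↦1, 8↦5, 9↦2, 10↦3]  zeros at y ∈ ∅
  x = 5: [0↦3, 1↦3, 2↦7, 3↦4, 4↦5, 5↦10, 6↦8, 7↦10, 8↦5, 9↦4, 10↦7]  zeros at y ∈ ∅
  x = 6: [0↦2, 1↦4, 2↦10, 3↦9, 4↦1, 5↦8, 6↦8, 7↦1, 8↦9, 9↦10, 10↦4]  zeros at y ∈ ∅
  x = 7: [0↦5, 1↦9, 2↦6, 3↦7, 4↦1, 5↦10, 6↦1, 7↦7, 8↦6, 9↦9, 10↦5]  zeros at y ∈ ∅
  x = 8: [0↦1, 1↦7, 2↦6, 3↦9, 4↦5, 5↦5, 6↦9, 7↦6, 8↦7, 9↦1, 10↦10]  zeros at y ∈ ∅
  x = 9: [0↦1, 1↦9, 2↦10, 3↦4, 4↦2, 5↦4, 6↦10, 7↦9, 8↦1, 9↦8, 10↦8]  zeros at y ∈ ∅
  x = 10: [0↦5, 1↦4, 2↦7, 3↦3, 4↦3, 5↦7, 6↦4, 7↦5, 8↦10, 9↦8, 10↦10]  zeros at y ∈ ∅
Collecting zeros: affine points = {(2, 2)}.
Total count |C(F_11)_aff| = 1.


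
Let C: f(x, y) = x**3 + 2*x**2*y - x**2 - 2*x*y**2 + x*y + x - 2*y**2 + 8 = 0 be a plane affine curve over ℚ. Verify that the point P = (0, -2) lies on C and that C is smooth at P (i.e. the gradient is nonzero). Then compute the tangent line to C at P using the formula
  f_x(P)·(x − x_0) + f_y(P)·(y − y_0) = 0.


Tangent line at P: -9*x + 8*y + 16 = 0.

Step 1: f(0, -2) = 0, so P lies on C.
Step 2: partial derivatives
  f_x(x, y) = 3*x**2 + 4*x*y - 2*x - 2*y**2 + y + 1, f_y(x, y) = 2*x**2 - 4*x*y + x - 4*y.
  f_x(P) = -9, f_y(P) = 8 (gradient nonzero, so P is smooth).
Step 3: tangent line at P: -9·(x − 0) + 8·(y − -2) = 0.
Expanding: -9*x + 8*y + 16 = 0.


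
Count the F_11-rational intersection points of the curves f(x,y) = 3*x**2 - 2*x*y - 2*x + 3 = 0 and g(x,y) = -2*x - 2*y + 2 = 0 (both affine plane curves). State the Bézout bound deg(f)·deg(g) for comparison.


Common zeros: {(7, 5)}; count = 1; Bézout bound = 2.

deg(f) = 2, deg(g) = 1, so Bézout bound = 2.
Scan x ∈ F_11. For each x, list the y ∈ F_11 with f(x, y) ≡ 0 and those with g(x, y) ≡ 0 (mod 11); the common zeros in that column are the intersection.
  x = 0: f ≡ 0 at y ∈ ∅; g ≡ 0 at y ∈ {1}; common: ∅.
  x = 1: f ≡ 0 at y ∈ {2}; g ≡ 0 at y ∈ {0}; common: ∅.
  x = 2: f ≡ 0 at y ∈ {0}; g ≡ 0 at y ∈ {10}; common: ∅.
  x = 3: f ≡ 0 at y ∈ {4}; g ≡ 0 at y ∈ {9}; common: ∅.
  x = 4: f ≡ 0 at y ∈ {4}; g ≡ 0 at y ∈ {8}; common: ∅.
  x = 5: f ≡ 0 at y ∈ {9}; g ≡ 0 at y ∈ {7}; common: ∅.
  x = 6: f ≡ 0 at y ∈ {0}; g ≡ 0 at y ∈ {6}; common: ∅.
  x = 7: f ≡ 0 at y ∈ {5}; g ≡ 0 at y ∈ {5}; common: {5}.
  x = 8: f ≡ 0 at y ∈ {5}; g ≡ 0 at y ∈ {4}; common: ∅.
  x = 9: f ≡ 0 at y ∈ {9}; g ≡ 0 at y ∈ {3}; common: ∅.
  x = 10: f ≡ 0 at y ∈ {7}; g ≡ 0 at y ∈ {2}; common: ∅.
Collecting: common zeros = {(7, 5)}, so the count is 1.
Comparison with the Bézout bound: 1 ≤ 2 = deg(f)·deg(g), as expected for curves with no common component (the affine F_11-count falls short of the bound because intersections may lie at infinity, over extension fields, or carry multiplicity).


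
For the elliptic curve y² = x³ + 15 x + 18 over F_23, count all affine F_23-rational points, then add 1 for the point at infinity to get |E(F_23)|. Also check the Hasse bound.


Affine points = {(0, 8), (0, 15), (4, 2), (4, 21), (6, 5), (6, 18), (7, 11), (7, 12), (8, 11), (8, 12), (9, 10), (9, 13), (10, 8), (10, 15), (13, 8), (13, 15), (18, 5), (18, 18), (19, 3), (19, 20), (21, 7), (21, 16), (22, 5), (22, 18)}; affine count = 24; |E(F_23)| = 25.

Discriminant check: Δ ∝ 4a³ + 27b² = 4·15³ + 27·18² = 4·3375 + 27·324 ≡ 7 (mod 23). Nonzero ⇒ E is nonsingular.
For each x ∈ F_23, compute rhs = x³ + 15·x + 18 mod 23, then count y ∈ F_23 with y² ≡ rhs.
  x = 0: rhs = 18, matching y values: 8, 15 (2 points).
  x = 1: rhs = 11, matching y values: none (0 points).
  x = 2: rhs = 10, matching y values: none (0 points).
  x = 3: rhs = 21, matching y values: none (0 points).
  x = 4: rhs = 4, matching y values: 2, 21 (2 points).
  x = 5: rhs = 11, matching y values: none (0 points).
  x = 6: rhs = 2, matching y values: 5, 18 (2 points).
  x = 7: rhs = 6, matching y values: 11, 12 (2 points).
  x = 8: rhs = 6, matching y values: 11, 12 (2 points).
  x = 9: rhs = 8, matching y values: 10, 13 (2 points).
  x = 10: rhs = 18, matching y values: 8, 15 (2 points).
  x = 11: rhs = 19, matching y values: none (0 points).
  x = 12: rhs = 17, matching y values: none (0 points).
  x = 13: rhs = 18, matching y values: 8, 15 (2 points).
  x = 14: rhs = 5, matching y values: none (0 points).
  x = 15: rhs = 7, matching y values: none (0 points).
  x = 16: rhs = 7, matching y values: none (0 points).
  x = 17: rhs = 11, matching y values: none (0 points).
  x = 18: rhs = 2, matching y values: 5, 18 (2 points).
  x = 19: rhs = 9, matching y values: 3, 20 (2 points).
  x = 20: rhs = 15, matching y values: none (0 points).
  x = 21: rhs = 3, matching y values: 7, 16 (2 points).
  x = 22: rhs = 2, matching y values: 5, 18 (2 points).
Total affine count: 24.
Full point count |E(F_23)| = 24 + 1 = 25.
Hasse bound: |25 − (23+1)| = |1| = 1 ≤ 2√23 ≈ 9.5917 ✓.


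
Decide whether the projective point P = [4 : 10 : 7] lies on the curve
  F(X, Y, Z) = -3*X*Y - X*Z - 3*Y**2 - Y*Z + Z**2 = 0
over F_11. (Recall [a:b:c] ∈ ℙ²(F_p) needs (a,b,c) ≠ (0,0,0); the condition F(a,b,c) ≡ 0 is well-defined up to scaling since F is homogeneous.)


F(4,10,7) ≡ 4 (mod 11); P is NOT on the curve.

Evaluate F(4, 10, 7) term-by-term (mod 11).
  -3*X*Y ↦ -3·4·10·1 = -120
  -X*Z ↦ -1·4·1·7 = -28
  -3*Y**2 ↦ -3·1·100·1 = -300
  -Y*Z ↦ -1·1·10·7 = -70
  Z**2 ↦ 1·1·1·49 = 49
Sum: F(4, 10, 7) = (-120) + (-28) + (-300) + (-70) + (49) = -469.
Reducing mod 11: -469 ≡ 4 (mod 11).
Since F(a, b, c) ≡ 4 ≠ 0 (mod 11), P does NOT lie on the curve.


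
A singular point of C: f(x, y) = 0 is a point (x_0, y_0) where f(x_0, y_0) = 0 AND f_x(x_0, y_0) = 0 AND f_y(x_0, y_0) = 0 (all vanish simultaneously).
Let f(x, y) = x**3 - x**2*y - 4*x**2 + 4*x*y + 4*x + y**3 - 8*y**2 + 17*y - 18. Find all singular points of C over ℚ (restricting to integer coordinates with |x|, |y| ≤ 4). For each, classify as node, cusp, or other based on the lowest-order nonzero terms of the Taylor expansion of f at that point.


Singular points: {(2, 3)}; classification: node.

Compute partial derivatives:
  f_x = 3*x**2 - 2*x*y - 8*x + 4*y + 4.
  f_y = -x**2 + 4*x + 3*y**2 - 16*y + 17.
Scan x_0 ∈ {−4, ..., 4}. For each x_0, f_y(x_0, y) is a polynomial in y; find its integer roots y ∈ {−4, ..., 4}, then test f_x and f at those candidates.
  x = -4: f_y(-4, y) = 3*y**2 - 16*y - 15; no integer root y with |y| ≤ 4.
  x = -3: f_y(-3, y) = 3*y**2 - 16*y - 4; no integer root y with |y| ≤ 4.
  x = -2: f_y(-2, y) = 3*y**2 - 16*y + 5; no integer root y with |y| ≤ 4.
  x = -1: f_y(-1, y) = 3*y**2 - 16*y + 12; no integer root y with |y| ≤ 4.
  x = 0: f_y(0, y) = 3*y**2 - 16*y + 17; no integer root y with |y| ≤ 4.
  x = 1: f_y(1, y) = 3*y**2 - 16*y + 20; vanishes at y ∈ {2}. (1, 2): f_x = 3 ≠ 0.
  x = 2: f_y(2, y) = 3*y**2 - 16*y + 21; vanishes at y ∈ {3}. (2, 3): f_x = 0, f = 0 — SINGULAR.
  x = 3: f_y(3, y) = 3*y**2 - 16*y + 20; vanishes at y ∈ {2}. (3, 2): f_x = 3 ≠ 0.
  x = 4: f_y(4, y) = 3*y**2 - 16*y + 17; no integer root y with |y| ≤ 4.
Only singular point on the grid: (2, 3).
Classify: substitute x = 2 + u, y = 3 + v and expand: f = u**3 - u**2*v - u**2 + v**3 + v**2.
No constant or linear terms (consistent with a singular point). Quadratic part: -u**2 + v**2. Cubic part: u**3 - u**2*v + v**3.
The quadratic part v**2 - u**2 = (v − u)(v + u) splits into two distinct linear factors, so there are two distinct tangent lines y − 3 = ±(x − 2) — this is a node (ordinary double point).
Classification: node.


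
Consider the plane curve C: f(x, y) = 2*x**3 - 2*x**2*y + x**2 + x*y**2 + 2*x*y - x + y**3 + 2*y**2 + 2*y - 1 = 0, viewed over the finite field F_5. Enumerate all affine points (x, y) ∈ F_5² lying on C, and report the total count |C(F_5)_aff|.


Affine F_5-points: {(0, 3), (1, 2), (2, 1), (3, 1)}; count = 4.

For each of the 25 pairs (x, y) ∈ F_5², evaluate f(x, y) mod 5. Record the zeros.
  x = 0: [0↦4, 1↦4, 2↦4, 3↦0, 4↦3]  zeros at y ∈ {3}
  x = 1: [0↦1, 1↦2, 2↦0, 3↦1, 4↦1]  zeros at y ∈ {2}
  x = 2: [0↦2, 1↦0, 2↦2, 3↦4, 4↦2]  zeros at y ∈ {1}
  x = 3: [0↦4, 1↦0, 2↦2, 3↦1, 4↦3]  zeros at y ∈ {1}
  x = 4: [0↦4, 1↦4, 2↦2, 3↦4, 4↦1]  zeros at y ∈ ∅
Collecting zeros: affine points = {(0, 3), (1, 2), (2, 1), (3, 1)}.
Total count |C(F_5)_aff| = 4.


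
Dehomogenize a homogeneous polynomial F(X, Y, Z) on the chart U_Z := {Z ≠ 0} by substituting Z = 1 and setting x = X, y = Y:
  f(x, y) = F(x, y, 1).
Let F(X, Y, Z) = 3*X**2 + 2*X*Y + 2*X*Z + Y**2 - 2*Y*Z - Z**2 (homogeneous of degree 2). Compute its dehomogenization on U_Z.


f(x, y) = 3*x**2 + 2*x*y + 2*x + y**2 - 2*y - 1

On U_Z we set Z = 1. Each monomial c·X^i·Y^j·Z^k in F becomes c·x^i·y^j·1^k = c·x^i·y^j.
Substituting Z = 1: F(X, Y, 1) = 3*x**2 + 2*x*y + 2*x + y**2 - 2*y - 1.
Note: deg(f) ≤ deg(F) = 2; strict inequality happens when F is divisible by Z (lost terms).


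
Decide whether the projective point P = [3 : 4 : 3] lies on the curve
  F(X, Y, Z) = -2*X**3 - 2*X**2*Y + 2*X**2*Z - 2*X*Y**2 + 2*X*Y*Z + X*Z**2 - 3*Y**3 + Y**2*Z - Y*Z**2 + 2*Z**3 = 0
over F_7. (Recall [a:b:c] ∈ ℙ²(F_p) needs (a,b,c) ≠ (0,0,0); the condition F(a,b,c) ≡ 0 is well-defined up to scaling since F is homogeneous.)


F(3,4,3) ≡ 1 (mod 7); P is NOT on the curve.

Evaluate F(3, 4, 3) term-by-term (mod 7).
  -2*X**3 ↦ -2·27·1·1 = -54
  -2*X**2*Y ↦ -2·9·4·1 = -72
  2*X**2*Z ↦ 2·9·1·3 = 54
  -2*X*Y**2 ↦ -2·3·16·1 = -96
  2*X*Y*Z ↦ 2·3·4·3 = 72
  X*Z**2 ↦ 1·3·1·9 = 27
  -3*Y**3 ↦ -3·1·64·1 = -192
  Y**2*Z ↦ 1·1·16·3 = 48
  -Y*Z**2 ↦ -1·1·4·9 = -36
  2*Z**3 ↦ 2·1·1·27 = 54
Sum: F(3, 4, 3) = (-54) + (-72) + (54) + (-96) + (72) + (27) + (-192) + (48) + (-36) + (54) = -195.
Reducing mod 7: -195 ≡ 1 (mod 7).
Since F(a, b, c) ≡ 1 ≠ 0 (mod 7), P does NOT lie on the curve.


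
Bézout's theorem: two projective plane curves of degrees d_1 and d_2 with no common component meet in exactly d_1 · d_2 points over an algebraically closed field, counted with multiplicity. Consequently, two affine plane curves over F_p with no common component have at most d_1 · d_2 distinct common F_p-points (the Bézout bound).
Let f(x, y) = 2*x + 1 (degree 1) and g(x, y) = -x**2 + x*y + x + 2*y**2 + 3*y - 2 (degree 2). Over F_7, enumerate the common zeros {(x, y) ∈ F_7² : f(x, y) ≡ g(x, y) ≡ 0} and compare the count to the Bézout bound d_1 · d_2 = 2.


Common zeros: {(3, 1), (3, 3)}; count = 2; Bézout bound = 2.

deg(f) = 1, deg(g) = 2, so Bézout bound = 2.
Scan x ∈ F_7. For each x, list the y ∈ F_7 with f(x, y) ≡ 0 and those with g(x, y) ≡ 0 (mod 7); the common zeros in that column are the intersection.
  x = 0: f ≡ 0 at y ∈ ∅; g ≡ 0 at y ∈ {4, 5}; common: ∅.
  x = 1: f ≡ 0 at y ∈ ∅; g ≡ 0 at y ∈ {2, 3}; common: ∅.
  x = 2: f ≡ 0 at y ∈ ∅; g ≡ 0 at y ∈ {2, 6}; common: ∅.
  x = 3: f ≡ 0 at y ∈ {0, 1, 2, 3, 4, 5, 6}; g ≡ 0 at y ∈ {1, 3}; common: {1, 3}.
  x = 4: f ≡ 0 at y ∈ ∅; g ≡ 0 at y ∈ {0}; common: ∅.
  x = 5: f ≡ 0 at y ∈ ∅; g ≡ 0 at y ∈ {4, 6}; common: ∅.
  x = 6: f ≡ 0 at y ∈ ∅; g ≡ 0 at y ∈ {1, 5}; common: ∅.
Collecting: common zeros = {(3, 1), (3, 3)}, so the count is 2.
Comparison with the Bézout bound: 2 ≤ 2 = deg(f)·deg(g), as expected for curves with no common component (the bound is attained).


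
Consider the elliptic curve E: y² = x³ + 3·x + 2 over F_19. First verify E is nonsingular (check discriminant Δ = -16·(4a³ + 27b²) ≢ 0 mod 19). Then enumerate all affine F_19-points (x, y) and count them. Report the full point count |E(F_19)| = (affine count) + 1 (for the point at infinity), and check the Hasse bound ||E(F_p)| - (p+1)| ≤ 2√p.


Affine points = {(1, 5), (1, 14), (2, 4), (2, 15), (3, 0), (5, 3), (5, 16), (7, 9), (7, 10), (8, 5), (8, 14), (9, 6), (9, 13), (10, 5), (10, 14), (11, 6), (11, 13), (16, 2), (16, 17), (17, 8), (17, 11), (18, 6), (18, 13)}; affine count = 23; |E(F_19)| = 24.

Discriminant check: Δ ∝ 4a³ + 27b² = 4·3³ + 27·2² = 4·27 + 27·4 ≡ 7 (mod 19). Nonzero ⇒ E is nonsingular.
For each x ∈ F_19, compute rhs = x³ + 3·x + 2 mod 19, then count y ∈ F_19 with y² ≡ rhs.
  x = 0: rhs = 2, matching y values: none (0 points).
  x = 1: rhs = 6, matching y values: 5, 14 (2 points).
  x = 2: rhs = 16, matching y values: 4, 15 (2 points).
  x = 3: rhs = 0, matching y values: 0 (1 points).
  x = 4: rhs = 2, matching y values: none (0 points).
  x = 5: rhs = 9, matching y values: 3, 16 (2 points).
  x = 6: rhs = 8, matching y values: none (0 points).
  x = 7: rhs = 5, matching y values: 9, 10 (2 points).
  x = 8: rhs = 6, matching y values: 5, 14 (2 points).
  x = 9: rhs = 17, matching y values: 6, 13 (2 points).
  x = 10: rhs = 6, matching y values: 5, 14 (2 points).
  x = 11: rhs = 17, matching y values: 6, 13 (2 points).
  x = 12: rhs = 18, matching y values: none (0 points).
  x = 13: rhs = 15, matching y values: none (0 points).
  x = 14: rhs = 14, matching y values: none (0 points).
  x = 15: rhs = 2, matching y values: none (0 points).
  x = 16: rhs = 4, matching y values: 2, 17 (2 points).
  x = 17: rhs = 7, matching y values: 8, 11 (2 points).
  x = 18: rhs = 17, matching y values: 6, 13 (2 points).
Total affine count: 23.
Full point count |E(F_19)| = 23 + 1 = 24.
Hasse bound: |24 − (19+1)| = |4| = 4 ≤ 2√19 ≈ 8.7178 ✓.


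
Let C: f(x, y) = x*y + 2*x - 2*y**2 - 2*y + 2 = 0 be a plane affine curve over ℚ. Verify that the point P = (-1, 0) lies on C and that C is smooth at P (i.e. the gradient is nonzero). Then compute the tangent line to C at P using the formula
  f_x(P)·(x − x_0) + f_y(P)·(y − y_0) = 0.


Tangent line at P: 2*x - 3*y + 2 = 0.

Step 1: f(-1, 0) = 0, so P lies on C.
Step 2: partial derivatives
  f_x(x, y) = y + 2, f_y(x, y) = x - 4*y - 2.
  f_x(P) = 2, f_y(P) = -3 (gradient nonzero, so P is smooth).
Step 3: tangent line at P: 2·(x − -1) + -3·(y − 0) = 0.
Expanding: 2*x - 3*y + 2 = 0.


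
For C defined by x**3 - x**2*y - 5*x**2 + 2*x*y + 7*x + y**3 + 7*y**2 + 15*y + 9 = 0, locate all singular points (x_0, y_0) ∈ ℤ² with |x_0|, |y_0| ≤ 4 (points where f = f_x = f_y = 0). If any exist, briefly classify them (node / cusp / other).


Singular points: {(1, -2)}; classification: cusp.

Compute partial derivatives:
  f_x = 3*x**2 - 2*x*y - 10*x + 2*y + 7.
  f_y = -x**2 + 2*x + 3*y**2 + 14*y + 15.
Scan x_0 ∈ {−4, ..., 4}. For each x_0, f_y(x_0, y) is a polynomial in y; find its integer roots y ∈ {−4, ..., 4}, then test f_x and f at those candidates.
  x = -4: f_y(-4, y) = 3*y**2 + 14*y - 9; no integer root y with |y| ≤ 4.
  x = -3: f_y(-3, y) = 3*y**2 + 14*y; vanishes at y ∈ {0}. (-3, 0): f_x = 64 ≠ 0.
  x = -2: f_y(-2, y) = 3*y**2 + 14*y + 7; no integer root y with |y| ≤ 4.
  x = -1: f_y(-1, y) = 3*y**2 + 14*y + 12; no integer root y with |y| ≤ 4.
  x = 0: f_y(0, y) = 3*y**2 + 14*y + 15; vanishes at y ∈ {-3}. (0, -3): f_x = 1 ≠ 0.
  x = 1: f_y(1, y) = 3*y**2 + 14*y + 16; vanishes at y ∈ {-2}. (1, -2): f_x = 0, f = 0 — SINGULAR.
  x = 2: f_y(2, y) = 3*y**2 + 14*y + 15; vanishes at y ∈ {-3}. (2, -3): f_x = 5 ≠ 0.
  x = 3: f_y(3, y) = 3*y**2 + 14*y + 12; no integer root y with |y| ≤ 4.
  x = 4: f_y(4, y) = 3*y**2 + 14*y + 7; no integer root y with |y| ≤ 4.
Only singular point on the grid: (1, -2).
Classify: substitute x = 1 + u, y = -2 + v and expand: f = u**3 - u**2*v + v**3 + v**2.
No constant or linear terms (consistent with a singular point). Quadratic part: v**2. Cubic part: u**3 - u**2*v + v**3.
The quadratic part v**2 is a perfect square, so there is a single (double) tangent line v = 0, i.e. y = -2. Restricting the cubic part to that line (v = 0) leaves u**3 ≠ 0, so f is not divisible by v and the branch is v² ≈ -u**3 to lowest order — this is a cusp.
Classification: cusp.


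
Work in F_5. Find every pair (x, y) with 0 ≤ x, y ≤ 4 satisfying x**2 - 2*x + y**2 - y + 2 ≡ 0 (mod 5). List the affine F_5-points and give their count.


Affine F_5-points: {(3, 0), (3, 1), (4, 0), (4, 1)}; count = 4.

For each of the 25 pairs (x, y) ∈ F_5², evaluate f(x, y) mod 5. Record the zeros.
  x = 0: [0↦2, 1↦2, 2↦4, 3↦3, 4↦4]  zeros at y ∈ ∅
  x = 1: [0↦1, 1↦1, 2↦3, 3↦2, 4↦3]  zeros at y ∈ ∅
  x = 2: [0↦2, 1↦2, 2↦4, 3↦3, 4↦4]  zeros at y ∈ ∅
  x = 3: [0↦0, 1↦0, 2↦2, 3↦1, 4↦2]  zeros at y ∈ {0, 1}
  x = 4: [0↦0, 1↦0, 2↦2, 3↦1, 4↦2]  zeros at y ∈ {0, 1}
Collecting zeros: affine points = {(3, 0), (3, 1), (4, 0), (4, 1)}.
Total count |C(F_5)_aff| = 4.


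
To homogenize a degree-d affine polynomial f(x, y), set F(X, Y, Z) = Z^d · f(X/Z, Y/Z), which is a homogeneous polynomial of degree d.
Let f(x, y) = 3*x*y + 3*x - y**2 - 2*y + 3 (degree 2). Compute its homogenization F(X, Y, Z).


F(X, Y, Z) = 3*X*Y + 3*X*Z - Y**2 - 2*Y*Z + 3*Z**2

deg(f) = 2.
Substitute x = X/Z, y = Y/Z into f, then multiply by Z^2.
  monomial 3·x^1·y^1 ↦ 3·X^1·Y^1·Z^0.
  monomial 3·x^1·y^0 ↦ 3·X^1·Y^0·Z^1.
  monomial -1·x^0·y^2 ↦ -1·X^0·Y^2·Z^0.
  monomial -2·x^0·y^1 ↦ -2·X^0·Y^1·Z^1.
  monomial 3·x^0·y^0 ↦ 3·X^0·Y^0·Z^2.
Collecting: F(X, Y, Z) = 3*X*Y + 3*X*Z - Y**2 - 2*Y*Z + 3*Z**2.


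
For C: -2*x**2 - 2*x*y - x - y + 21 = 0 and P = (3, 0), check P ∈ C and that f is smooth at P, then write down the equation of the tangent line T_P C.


Tangent line at P: -13*x - 7*y + 39 = 0.

Step 1: f(3, 0) = 0, so P lies on C.
Step 2: partial derivatives
  f_x(x, y) = -4*x - 2*y - 1, f_y(x, y) = -2*x - 1.
  f_x(P) = -13, f_y(P) = -7 (gradient nonzero, so P is smooth).
Step 3: tangent line at P: -13·(x − 3) + -7·(y − 0) = 0.
Expanding: -13*x - 7*y + 39 = 0.


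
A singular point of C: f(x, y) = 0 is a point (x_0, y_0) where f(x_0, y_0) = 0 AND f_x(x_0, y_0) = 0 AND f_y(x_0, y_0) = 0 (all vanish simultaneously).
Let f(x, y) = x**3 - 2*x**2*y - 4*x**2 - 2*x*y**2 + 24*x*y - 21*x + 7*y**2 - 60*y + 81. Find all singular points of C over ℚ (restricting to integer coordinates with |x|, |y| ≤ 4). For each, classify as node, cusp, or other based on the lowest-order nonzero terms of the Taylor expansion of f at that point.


Singular points: {(3, 3)}; classification: node.

Compute partial derivatives:
  f_x = 3*x**2 - 4*x*y - 8*x - 2*y**2 + 24*y - 21.
  f_y = -2*x**2 - 4*x*y + 24*x + 14*y - 60.
Scan x_0 ∈ {−4, ..., 4}. For each x_0, f_y(x_0, y) is a polynomial in y; find its integer roots y ∈ {−4, ..., 4}, then test f_x and f at those candidates.
  x = -4: f_y(-4, y) = 30*y - 188; no integer root y with |y| ≤ 4.
  x = -3: f_y(-3, y) = 26*y - 150; no integer root y with |y| ≤ 4.
  x = -2: f_y(-2, y) = 22*y - 116; no integer root y with |y| ≤ 4.
  x = -1: f_y(-1, y) = 18*y - 86; no integer root y with |y| ≤ 4.
  x = 0: f_y(0, y) = 14*y - 60; no integer root y with |y| ≤ 4.
  x = 1: f_y(1, y) = 10*y - 38; no integer root y with |y| ≤ 4.
  x = 2: f_y(2, y) = 6*y - 20; no integer root y with |y| ≤ 4.
  x = 3: f_y(3, y) = 2*y - 6; vanishes at y ∈ {3}. (3, 3): f_x = 0, f = 0 — SINGULAR.
  x = 4: f_y(4, y) = 4 - 2*y; vanishes at y ∈ {2}. (4, 2): f_x = 3 ≠ 0.
Only singular point on the grid: (3, 3).
Classify: substitute x = 3 + u, y = 3 + v and expand: f = u**3 - 2*u**2*v - u**2 - 2*u*v**2 + v**2.
No constant or linear terms (consistent with a singular point). Quadratic part: -u**2 + v**2. Cubic part: u**3 - 2*u**2*v - 2*u*v**2.
The quadratic part v**2 - u**2 = (v − u)(v + u) splits into two distinct linear factors, so there are two distinct tangent lines y − 3 = ±(x − 3) — this is a node (ordinary double point).
Classification: node.


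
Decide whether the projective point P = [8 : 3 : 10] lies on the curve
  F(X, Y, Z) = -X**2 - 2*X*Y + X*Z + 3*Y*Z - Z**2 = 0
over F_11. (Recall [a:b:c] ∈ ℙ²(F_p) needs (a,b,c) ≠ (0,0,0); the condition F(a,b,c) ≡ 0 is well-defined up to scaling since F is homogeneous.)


F(8,3,10) ≡ 2 (mod 11); P is NOT on the curve.

Evaluate F(8, 3, 10) term-by-term (mod 11).
  -X**2 ↦ -1·64·1·1 = -64
  -2*X*Y ↦ -2·8·3·1 = -48
  X*Z ↦ 1·8·1·10 = 80
  3*Y*Z ↦ 3·1·3·10 = 90
  -Z**2 ↦ -1·1·1·100 = -100
Sum: F(8, 3, 10) = (-64) + (-48) + (80) + (90) + (-100) = -42.
Reducing mod 11: -42 ≡ 2 (mod 11).
Since F(a, b, c) ≡ 2 ≠ 0 (mod 11), P does NOT lie on the curve.


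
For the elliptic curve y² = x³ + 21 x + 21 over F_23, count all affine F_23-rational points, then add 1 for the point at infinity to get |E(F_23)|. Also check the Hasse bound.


Affine points = {(2, 5), (2, 18), (4, 10), (4, 13), (6, 8), (6, 15), (10, 9), (10, 14), (12, 0), (14, 0), (15, 10), (15, 13), (17, 1), (17, 22), (20, 0)}; affine count = 15; |E(F_23)| = 16.

Discriminant check: Δ ∝ 4a³ + 27b² = 4·21³ + 27·21² = 4·9261 + 27·441 ≡ 7 (mod 23). Nonzero ⇒ E is nonsingular.
For each x ∈ F_23, compute rhs = x³ + 21·x + 21 mod 23, then count y ∈ F_23 with y² ≡ rhs.
  x = 0: rhs = 21, matching y values: none (0 points).
  x = 1: rhs = 20, matching y values: none (0 points).
  x = 2: rhs = 2, matching y values: 5, 18 (2 points).
  x = 3: rhs = 19, matching y values: none (0 points).
  x = 4: rhs = 8, matching y values: 10, 13 (2 points).
  x = 5: rhs = 21, matching y values: none (0 points).
  x = 6: rhs = 18, matching y values: 8, 15 (2 points).
  x = 7: rhs = 5, matching y values: none (0 points).
  x = 8: rhs = 11, matching y values: none (0 points).
  x = 9: rhs = 19, matching y values: none (0 points).
  x = 10: rhs = 12, matching y values: 9, 14 (2 points).
  x = 11: rhs = 19, matching y values: none (0 points).
  x = 12: rhs = 0, matching y values: 0 (1 points).
  x = 13: rhs = 7, matching y values: none (0 points).
  x = 14: rhs = 0, matching y values: 0 (1 points).
  x = 15: rhs = 8, matching y values: 10, 13 (2 points).
  x = 16: rhs = 14, matching y values: none (0 points).
  x = 17: rhs = 1, matching y values: 1, 22 (2 points).
  x = 18: rhs = 21, matching y values: none (0 points).
  x = 19: rhs = 11, matching y values: none (0 points).
  x = 20: rhs = 0, matching y values: 0 (1 points).
  x = 21: rhs = 17, matching y values: none (0 points).
  x = 22: rhs = 22, matching y values: none (0 points).
Total affine count: 15.
Full point count |E(F_23)| = 15 + 1 = 16.
Hasse bound: |16 − (23+1)| = |-8| = 8 ≤ 2√23 ≈ 9.5917 ✓.


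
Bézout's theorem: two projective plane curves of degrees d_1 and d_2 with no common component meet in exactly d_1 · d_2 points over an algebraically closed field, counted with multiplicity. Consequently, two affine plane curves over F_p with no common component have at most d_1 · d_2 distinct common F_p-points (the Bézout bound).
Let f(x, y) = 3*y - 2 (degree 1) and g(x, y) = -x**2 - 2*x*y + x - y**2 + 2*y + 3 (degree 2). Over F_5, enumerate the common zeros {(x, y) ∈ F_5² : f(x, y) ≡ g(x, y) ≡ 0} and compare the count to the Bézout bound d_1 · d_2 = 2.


Common zeros: {(0, 4), (3, 4)}; count = 2; Bézout bound = 2.

deg(f) = 1, deg(g) = 2, so Bézout bound = 2.
Scan x ∈ F_5. For each x, list the y ∈ F_5 with f(x, y) ≡ 0 and those with g(x, y) ≡ 0 (mod 5); the common zeros in that column are the intersection.
  x = 0: f ≡ 0 at y ∈ {4}; g ≡ 0 at y ∈ {3, 4}; common: {4}.
  x = 1: f ≡ 0 at y ∈ {4}; g ≡ 0 at y ∈ ∅; common: ∅.
  x = 2: f ≡ 0 at y ∈ {4}; g ≡ 0 at y ∈ ∅; common: ∅.
  x = 3: f ≡ 0 at y ∈ {4}; g ≡ 0 at y ∈ {2, 4}; common: {4}.
  x = 4: f ≡ 0 at y ∈ {4}; g ≡ 0 at y ∈ {2}; common: ∅.
Collecting: common zeros = {(0, 4), (3, 4)}, so the count is 2.
Comparison with the Bézout bound: 2 ≤ 2 = deg(f)·deg(g), as expected for curves with no common component (the bound is attained).


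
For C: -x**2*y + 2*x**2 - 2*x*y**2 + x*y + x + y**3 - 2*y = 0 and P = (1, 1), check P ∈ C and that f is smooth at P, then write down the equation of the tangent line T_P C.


Tangent line at P: 2*x - 3*y + 1 = 0.

Step 1: f(1, 1) = 0, so P lies on C.
Step 2: partial derivatives
  f_x(x, y) = -2*x*y + 4*x - 2*y**2 + y + 1, f_y(x, y) = -x**2 - 4*x*y + x + 3*y**2 - 2.
  f_x(P) = 2, f_y(P) = -3 (gradient nonzero, so P is smooth).
Step 3: tangent line at P: 2·(x − 1) + -3·(y − 1) = 0.
Expanding: 2*x - 3*y + 1 = 0.


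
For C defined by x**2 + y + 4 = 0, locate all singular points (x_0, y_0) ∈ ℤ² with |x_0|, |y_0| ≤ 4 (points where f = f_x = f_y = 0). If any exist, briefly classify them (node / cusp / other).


No singular points in the scanned grid; C is smooth there.

Compute partial derivatives:
  f_x = 2*x.
  f_y = 1.
f_y = 1 is a nonzero constant, so f_y never vanishes: no point (x, y) can satisfy f = f_x = f_y = 0. In particular no (x, y) ∈ {−4, ..., 4}² is singular; the curve is smooth.


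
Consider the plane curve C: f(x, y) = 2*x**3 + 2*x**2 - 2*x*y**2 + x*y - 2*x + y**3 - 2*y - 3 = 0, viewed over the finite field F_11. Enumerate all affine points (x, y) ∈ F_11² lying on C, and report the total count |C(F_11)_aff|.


Affine F_11-points: {(3, 10), (4, 3), (4, 8), (6, 6), (7, 1), (7, 4), (7, 9), (8, 0), (8, 2), (8, 3), (9, 3), (9, 5), (9, 10)}; count = 13.

For each of the 121 pairs (x, y) ∈ F_11², evaluate f(x, y) mod 11. Record the zeros.
  x = 0: [0↦8, 1↦7, 2↦1, 3↦7, 4↦9, 5↦2, 6↦3, 7↦7, 8↦9, 9↦4, 10↦9]  zeros at y ∈ ∅
  x = 1: [0↦10, 1↦8, 2↦8, 3↦5, 4↦5, 5↦3, 6↦5, 7↦6, 8↦1, 9↦7, 10↦8]  zeros at y ∈ ∅
  x = 2: [0↦6, 1↦3, 2↦9, 3↦8, 4↦6, 5↦9, 6↦1, 7↦10, 8↦9, 9↦4, 10↦1]  zeros at y ∈ ∅
  x = 3: [0↦8, 1↦4, 2↦5, 3↦6, 4↦2, 5↦10, 6↦3, 7↦9, 8↦1, 9↦7, 10↦0]  zeros at y ∈ {10}
  x = 4: [0↦6, 1↦1, 2↦8, 3↦0, 4↦5, 5↦7, 6↦1, 7↦4, 8↦0, 9↦6, 10↦6]  zeros at y ∈ {3, 8}
  x = 5: [0↦1, 1↦6, 2↦8, 3↦2, 4↦5, 5↦1, 6↦7, 7↦7, 8↦7, 9↦2, 10↦9]  zeros at y ∈ ∅
  x = 6: [0↦5, 1↦9, 2↦6, 3↦2, 4↦3, 5↦4, 6↦0, 7↦8, 8↦1, 9↦7, 10↦10]  zeros at y ∈ {6}
  x = 7: [0↦8, 1↦0, 2↦3, 3↦1, 4↦0, 5↦6, 6↦3, 7↦8, 8↦5, 9↦0, 10↦10]  zeros at y ∈ {1, 4, 9}
  x = 8: [0↦0, 1↦2, 2↦0, 3↦0, 4↦8, 5↦8, 6↦6, 7↦8, 8↦9, 9↦4, 10↦10]  zeros at y ∈ {0, 2, 3}
  x = 9: [0↦4, 1↦5, 2↦9, 3↦0, 4↦6, 5↦0, 6↦10, 7↦9, 8↦3, 9↦9, 10↦0]  zeros at y ∈ {3, 5, 10}
  x = 10: [0↦10, 1↦10, 2↦9, 3↦2, 4↦6, 5↦5, 6↦5, 7↦1, 8↦10, 9↦5, 10↦3]  zeros at y ∈ ∅
Collecting zeros: affine points = {(3, 10), (4, 3), (4, 8), (6, 6), (7, 1), (7, 4), (7, 9), (8, 0), (8, 2), (8, 3), (9, 3), (9, 5), (9, 10)}.
Total count |C(F_11)_aff| = 13.


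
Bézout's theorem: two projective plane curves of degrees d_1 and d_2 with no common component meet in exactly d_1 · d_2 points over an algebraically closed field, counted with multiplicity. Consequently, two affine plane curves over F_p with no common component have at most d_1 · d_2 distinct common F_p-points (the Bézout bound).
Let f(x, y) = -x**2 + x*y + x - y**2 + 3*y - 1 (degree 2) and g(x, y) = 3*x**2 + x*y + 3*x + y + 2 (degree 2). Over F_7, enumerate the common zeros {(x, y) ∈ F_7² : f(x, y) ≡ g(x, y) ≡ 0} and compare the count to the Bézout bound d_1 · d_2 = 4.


Common zeros: {(5, 1)}; count = 1; Bézout bound = 4.

deg(f) = 2, deg(g) = 2, so Bézout bound = 4.
Scan x ∈ F_7. For each x, list the y ∈ F_7 with f(x, y) ≡ 0 and those with g(x, y) ≡ 0 (mod 7); the common zeros in that column are the intersection.
  x = 0: f ≡ 0 at y ∈ ∅; g ≡ 0 at y ∈ {5}; common: ∅.
  x = 1: f ≡ 0 at y ∈ ∅; g ≡ 0 at y ∈ {3}; common: ∅.
  x = 2: f ≡ 0 at y ∈ ∅; g ≡ 0 at y ∈ {5}; common: ∅.
  x = 3: f ≡ 0 at y ∈ {0, 6}; g ≡ 0 at y ∈ {1}; common: ∅.
  x = 4: f ≡ 0 at y ∈ {1, 6}; g ≡ 0 at y ∈ {3}; common: ∅.
  x = 5: f ≡ 0 at y ∈ {0, 1}; g ≡ 0 at y ∈ {1}; common: {1}.
  x = 6: f ≡ 0 at y ∈ ∅; g ≡ 0 at y ∈ ∅; common: ∅.
Collecting: common zeros = {(5, 1)}, so the count is 1.
Comparison with the Bézout bound: 1 ≤ 4 = deg(f)·deg(g), as expected for curves with no common component (the affine F_7-count falls short of the bound because intersections may lie at infinity, over extension fields, or carry multiplicity).


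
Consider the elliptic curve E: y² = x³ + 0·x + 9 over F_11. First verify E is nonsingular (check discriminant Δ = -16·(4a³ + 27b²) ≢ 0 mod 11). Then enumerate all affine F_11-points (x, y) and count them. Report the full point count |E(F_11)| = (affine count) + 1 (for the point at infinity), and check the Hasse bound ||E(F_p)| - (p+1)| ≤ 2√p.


Affine points = {(0, 3), (0, 8), (3, 5), (3, 6), (6, 4), (6, 7), (7, 0), (8, 2), (8, 9), (9, 1), (9, 10)}; affine count = 11; |E(F_11)| = 12.

Discriminant check: Δ ∝ 4a³ + 27b² = 4·0³ + 27·9² = 4·0 + 27·81 ≡ 9 (mod 11). Nonzero ⇒ E is nonsingular.
For each x ∈ F_11, compute rhs = x³ + 0·x + 9 mod 11, then count y ∈ F_11 with y² ≡ rhs.
  x = 0: rhs = 9, matching y values: 3, 8 (2 points).
  x = 1: rhs = 10, matching y values: none (0 points).
  x = 2: rhs = 6, matching y values: none (0 points).
  x = 3: rhs = 3, matching y values: 5, 6 (2 points).
  x = 4: rhs = 7, matching y values: none (0 points).
  x = 5: rhs = 2, matching y values: none (0 points).
  x = 6: rhs = 5, matching y values: 4, 7 (2 points).
  x = 7: rhs = 0, matching y values: 0 (1 points).
  x = 8: rhs = 4, matching y values: 2, 9 (2 points).
  x = 9: rhs = 1, matching y values: 1, 10 (2 points).
  x = 10: rhs = 8, matching y values: none (0 points).
Total affine count: 11.
Full point count |E(F_11)| = 11 + 1 = 12.
Hasse bound: |12 − (11+1)| = |0| = 0 ≤ 2√11 ≈ 6.6332 ✓.


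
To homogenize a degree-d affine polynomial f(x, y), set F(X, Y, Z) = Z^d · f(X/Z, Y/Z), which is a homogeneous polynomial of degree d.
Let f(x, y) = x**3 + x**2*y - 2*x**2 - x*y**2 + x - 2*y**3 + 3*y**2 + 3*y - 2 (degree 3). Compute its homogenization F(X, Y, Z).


F(X, Y, Z) = X**3 + X**2*Y - 2*X**2*Z - X*Y**2 + X*Z**2 - 2*Y**3 + 3*Y**2*Z + 3*Y*Z**2 - 2*Z**3

deg(f) = 3.
Substitute x = X/Z, y = Y/Z into f, then multiply by Z^3.
  monomial 1·x^3·y^0 ↦ 1·X^3·Y^0·Z^0.
  monomial 1·x^2·y^1 ↦ 1·X^2·Y^1·Z^0.
  monomial -2·x^2·y^0 ↦ -2·X^2·Y^0·Z^1.
  monomial -1·x^1·y^2 ↦ -1·X^1·Y^2·Z^0.
  monomial 1·x^1·y^0 ↦ 1·X^1·Y^0·Z^2.
  monomial -2·x^0·y^3 ↦ -2·X^0·Y^3·Z^0.
  monomial 3·x^0·y^2 ↦ 3·X^0·Y^2·Z^1.
  monomial 3·x^0·y^1 ↦ 3·X^0·Y^1·Z^2.
  monomial -2·x^0·y^0 ↦ -2·X^0·Y^0·Z^3.
Collecting: F(X, Y, Z) = X**3 + X**2*Y - 2*X**2*Z - X*Y**2 + X*Z**2 - 2*Y**3 + 3*Y**2*Z + 3*Y*Z**2 - 2*Z**3.


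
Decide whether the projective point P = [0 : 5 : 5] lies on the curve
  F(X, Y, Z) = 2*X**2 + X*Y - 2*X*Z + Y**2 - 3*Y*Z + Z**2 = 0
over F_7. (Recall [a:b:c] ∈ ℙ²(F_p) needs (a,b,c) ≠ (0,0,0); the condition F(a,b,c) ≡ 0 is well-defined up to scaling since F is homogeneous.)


F(0,5,5) ≡ 3 (mod 7); P is NOT on the curve.

Evaluate F(0, 5, 5) term-by-term (mod 7).
  2*X**2 ↦ 2·0·1·1 = 0
  X*Y ↦ 1·0·5·1 = 0
  -2*X*Z ↦ -2·0·1·5 = 0
  Y**2 ↦ 1·1·25·1 = 25
  -3*Y*Z ↦ -3·1·5·5 = -75
  Z**2 ↦ 1·1·1·25 = 25
Sum: F(0, 5, 5) = (0) + (0) + (0) + (25) + (-75) + (25) = -25.
Reducing mod 7: -25 ≡ 3 (mod 7).
Since F(a, b, c) ≡ 3 ≠ 0 (mod 7), P does NOT lie on the curve.


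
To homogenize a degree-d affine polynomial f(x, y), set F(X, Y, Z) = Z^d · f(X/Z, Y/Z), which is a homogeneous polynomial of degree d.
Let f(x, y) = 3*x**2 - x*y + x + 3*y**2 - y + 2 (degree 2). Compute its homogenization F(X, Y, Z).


F(X, Y, Z) = 3*X**2 - X*Y + X*Z + 3*Y**2 - Y*Z + 2*Z**2

deg(f) = 2.
Substitute x = X/Z, y = Y/Z into f, then multiply by Z^2.
  monomial 3·x^2·y^0 ↦ 3·X^2·Y^0·Z^0.
  monomial -1·x^1·y^1 ↦ -1·X^1·Y^1·Z^0.
  monomial 1·x^1·y^0 ↦ 1·X^1·Y^0·Z^1.
  monomial 3·x^0·y^2 ↦ 3·X^0·Y^2·Z^0.
  monomial -1·x^0·y^1 ↦ -1·X^0·Y^1·Z^1.
  monomial 2·x^0·y^0 ↦ 2·X^0·Y^0·Z^2.
Collecting: F(X, Y, Z) = 3*X**2 - X*Y + X*Z + 3*Y**2 - Y*Z + 2*Z**2.


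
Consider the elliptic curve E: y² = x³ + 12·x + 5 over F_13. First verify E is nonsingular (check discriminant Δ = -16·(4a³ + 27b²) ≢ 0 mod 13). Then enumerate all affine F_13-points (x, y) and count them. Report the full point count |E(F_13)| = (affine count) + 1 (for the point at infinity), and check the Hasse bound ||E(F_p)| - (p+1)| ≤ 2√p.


Affine points = {(3, 4), (3, 9), (4, 0), (7, 4), (7, 9), (9, 6), (9, 7), (11, 5), (11, 8)}; affine count = 9; |E(F_13)| = 10.

Discriminant check: Δ ∝ 4a³ + 27b² = 4·12³ + 27·5² = 4·1728 + 27·25 ≡ 8 (mod 13). Nonzero ⇒ E is nonsingular.
For each x ∈ F_13, compute rhs = x³ + 12·x + 5 mod 13, then count y ∈ F_13 with y² ≡ rhs.
  x = 0: rhs = 5, matching y values: none (0 points).
  x = 1: rhs = 5, matching y values: none (0 points).
  x = 2: rhs = 11, matching y values: none (0 points).
  x = 3: rhs = 3, matching y values: 4, 9 (2 points).
  x = 4: rhs = 0, matching y values: 0 (1 points).
  x = 5: rhs = 8, matching y values: none (0 points).
  x = 6: rhs = 7, matching y values: none (0 points).
  x = 7: rhs = 3, matching y values: 4, 9 (2 points).
  x = 8: rhs = 2, matching y values: none (0 points).
  x = 9: rhs = 10, matching y values: 6, 7 (2 points).
  x = 10: rhs = 7, matching y values: none (0 points).
  x = 11: rhs = 12, matching y values: 5, 8 (2 points).
  x = 12: rhs = 5, matching y values: none (0 points).
Total affine count: 9.
Full point count |E(F_13)| = 9 + 1 = 10.
Hasse bound: |10 − (13+1)| = |-4| = 4 ≤ 2√13 ≈ 7.2111 ✓.


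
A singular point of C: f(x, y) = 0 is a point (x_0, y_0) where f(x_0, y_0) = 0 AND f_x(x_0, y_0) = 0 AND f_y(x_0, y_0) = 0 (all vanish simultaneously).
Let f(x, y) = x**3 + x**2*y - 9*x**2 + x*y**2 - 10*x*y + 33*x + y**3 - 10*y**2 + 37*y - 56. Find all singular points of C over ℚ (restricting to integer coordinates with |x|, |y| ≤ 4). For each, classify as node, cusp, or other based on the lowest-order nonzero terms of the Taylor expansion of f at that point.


Singular points: {(2, 3)}; classification: cusp.

Compute partial derivatives:
  f_x = 3*x**2 + 2*x*y - 18*x + y**2 - 10*y + 33.
  f_y = x**2 + 2*x*y - 10*x + 3*y**2 - 20*y + 37.
Scan x_0 ∈ {−4, ..., 4}. For each x_0, f_y(x_0, y) is a polynomial in y; find its integer roots y ∈ {−4, ..., 4}, then test f_x and f at those candidates.
  x = -4: f_y(-4, y) = 3*y**2 - 28*y + 93; no integer root y with |y| ≤ 4.
  x = -3: f_y(-3, y) = 3*y**2 - 26*y + 76; no integer root y with |y| ≤ 4.
  x = -2: f_y(-2, y) = 3*y**2 - 24*y + 61; no integer root y with |y| ≤ 4.
  x = -1: f_y(-1, y) = 3*y**2 - 22*y + 48; no integer root y with |y| ≤ 4.
  x = 0: f_y(0, y) = 3*y**2 - 20*y + 37; no integer root y with |y| ≤ 4.
  x = 1: f_y(1, y) = 3*y**2 - 18*y + 28; no integer root y with |y| ≤ 4.
  x = 2: f_y(2, y) = 3*y**2 - 16*y + 21; vanishes at y ∈ {3}. (2, 3): f_x = 0, f = 0 — SINGULAR.
  x = 3: f_y(3, y) = 3*y**2 - 14*y + 16; vanishes at y ∈ {2}. (3, 2): f_x = 2 ≠ 0.
  x = 4: f_y(4, y) = 3*y**2 - 12*y + 13; no integer root y with |y| ≤ 4.
Only singular point on the grid: (2, 3).
Classify: substitute x = 2 + u, y = 3 + v and expand: f = u**3 + u**2*v + u*v**2 + v**3 + v**2.
No constant or linear terms (consistent with a singular point). Quadratic part: v**2. Cubic part: u**3 + u**2*v + u*v**2 + v**3.
The quadratic part v**2 is a perfect square, so there is a single (double) tangent line v = 0, i.e. y = 3. Restricting the cubic part to that line (v = 0) leaves u**3 ≠ 0, so f is not divisible by v and the branch is v² ≈ -u**3 to lowest order — this is a cusp.
Classification: cusp.


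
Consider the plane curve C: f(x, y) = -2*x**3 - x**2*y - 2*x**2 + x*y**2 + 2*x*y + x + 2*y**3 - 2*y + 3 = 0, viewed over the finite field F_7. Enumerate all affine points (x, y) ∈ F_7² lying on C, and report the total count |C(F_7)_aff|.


Affine F_7-points: {(1, 0), (1, 4), (1, 6), (2, 4), (3, 3), (4, 5)}; count = 6.

For each of the 49 pairs (x, y) ∈ F_7², evaluate f(x, y) mod 7. Record the zeros.
  x = 0: [0↦3, 1↦3, 2↦1, 3↦2, 4↦4, 5↦5, 6↦3]  zeros at y ∈ ∅
  x = 1: [0↦0, 1↦2, 2↦4, 3↦4, 4↦0, 5↦4, 6↦0]  zeros at y ∈ {0, 4, 6}
  x = 2: [0↦2, 1↦4, 2↦1, 3↦5, 4↦0, 5↦5, 6↦4]  zeros at y ∈ {4}
  x = 3: [0↦4, 1↦4, 2↦1, 3↦0, 4↦6, 5↦3, 6↦3]  zeros at y ∈ {3}
  x = 4: [0↦1, 1↦4, 2↦6, 3↦5, 4↦6, 5↦0, 6↦6]  zeros at y ∈ {5}
  x = 5: [0↦2, 1↦6, 2↦4, 3↦1, 4↦2, 5↦5, 6↦1]  zeros at y ∈ ∅
  x = 6: [0↦2, 1↦5, 2↦4, 3↦4, 4↦3, 5↦6, 6↦4]  zeros at y ∈ ∅
Collecting zeros: affine points = {(1, 0), (1, 4), (1, 6), (2, 4), (3, 3), (4, 5)}.
Total count |C(F_7)_aff| = 6.


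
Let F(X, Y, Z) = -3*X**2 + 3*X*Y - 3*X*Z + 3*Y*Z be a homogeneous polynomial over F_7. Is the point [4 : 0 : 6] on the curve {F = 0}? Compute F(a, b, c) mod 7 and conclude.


F(4,0,6) ≡ 6 (mod 7); P is NOT on the curve.

Evaluate F(4, 0, 6) term-by-term (mod 7).
  -3*X**2 ↦ -3·16·1·1 = -48
  3*X*Y ↦ 3·4·0·1 = 0
  -3*X*Z ↦ -3·4·1·6 = -72
  3*Y*Z ↦ 3·1·0·6 = 0
Sum: F(4, 0, 6) = (-48) + (0) + (-72) + (0) = -120.
Reducing mod 7: -120 ≡ 6 (mod 7).
Since F(a, b, c) ≡ 6 ≠ 0 (mod 7), P does NOT lie on the curve.


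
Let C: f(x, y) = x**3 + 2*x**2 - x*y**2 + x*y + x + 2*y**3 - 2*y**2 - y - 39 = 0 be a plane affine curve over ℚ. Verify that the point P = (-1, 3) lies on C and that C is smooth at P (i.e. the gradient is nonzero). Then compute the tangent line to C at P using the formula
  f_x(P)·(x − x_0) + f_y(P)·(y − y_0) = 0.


Tangent line at P: -6*x + 46*y - 144 = 0.

Step 1: f(-1, 3) = 0, so P lies on C.
Step 2: partial derivatives
  f_x(x, y) = 3*x**2 + 4*x - y**2 + y + 1, f_y(x, y) = -2*x*y + x + 6*y**2 - 4*y - 1.
  f_x(P) = -6, f_y(P) = 46 (gradient nonzero, so P is smooth).
Step 3: tangent line at P: -6·(x − -1) + 46·(y − 3) = 0.
Expanding: -6*x + 46*y - 144 = 0.


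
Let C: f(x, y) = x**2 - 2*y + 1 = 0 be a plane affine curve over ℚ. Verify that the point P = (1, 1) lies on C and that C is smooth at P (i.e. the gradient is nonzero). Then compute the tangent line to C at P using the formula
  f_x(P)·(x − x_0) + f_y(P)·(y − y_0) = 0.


Tangent line at P: 2*x - 2*y = 0.

Step 1: f(1, 1) = 0, so P lies on C.
Step 2: partial derivatives
  f_x(x, y) = 2*x, f_y(x, y) = -2.
  f_x(P) = 2, f_y(P) = -2 (gradient nonzero, so P is smooth).
Step 3: tangent line at P: 2·(x − 1) + -2·(y − 1) = 0.
Expanding: 2*x - 2*y = 0.


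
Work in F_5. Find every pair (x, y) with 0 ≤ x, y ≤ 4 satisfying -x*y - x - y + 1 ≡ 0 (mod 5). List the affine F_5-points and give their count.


Affine F_5-points: {(0, 1), (1, 0), (2, 3), (3, 2)}; count = 4.

For each of the 25 pairs (x, y) ∈ F_5², evaluate f(x, y) mod 5. Record the zeros.
  x = 0: [0↦1, 1↦0, 2↦4, 3↦3, 4↦2]  zeros at y ∈ {1}
  x = 1: [0↦0, 1↦3, 2↦1, 3↦4, 4↦2]  zeros at y ∈ {0}
  x = 2: [0↦4, 1↦1, 2↦3, 3↦0, 4↦2]  zeros at y ∈ {3}
  x = 3: [0↦3, 1↦4, 2↦0, 3↦1, 4↦2]  zeros at y ∈ {2}
  x = 4: [0↦2, 1↦2, 2↦2, 3↦2, 4↦2]  zeros at y ∈ ∅
Collecting zeros: affine points = {(0, 1), (1, 0), (2, 3), (3, 2)}.
Total count |C(F_5)_aff| = 4.
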